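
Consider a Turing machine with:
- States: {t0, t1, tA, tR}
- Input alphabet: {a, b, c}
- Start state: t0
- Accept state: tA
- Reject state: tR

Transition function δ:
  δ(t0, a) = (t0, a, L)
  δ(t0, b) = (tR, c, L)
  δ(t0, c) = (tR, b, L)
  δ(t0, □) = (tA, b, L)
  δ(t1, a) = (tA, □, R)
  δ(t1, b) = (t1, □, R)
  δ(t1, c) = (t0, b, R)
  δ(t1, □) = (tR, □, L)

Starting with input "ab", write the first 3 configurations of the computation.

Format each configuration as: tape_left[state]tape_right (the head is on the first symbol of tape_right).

Transitions applied:
Step 1: δ(t0, a) = (t0, a, L)
Step 2: δ(t0, □) = (tA, b, L)

The first 3 configurations are:
[t0]ab ⊢ [t0]□ab ⊢ [tA]□bab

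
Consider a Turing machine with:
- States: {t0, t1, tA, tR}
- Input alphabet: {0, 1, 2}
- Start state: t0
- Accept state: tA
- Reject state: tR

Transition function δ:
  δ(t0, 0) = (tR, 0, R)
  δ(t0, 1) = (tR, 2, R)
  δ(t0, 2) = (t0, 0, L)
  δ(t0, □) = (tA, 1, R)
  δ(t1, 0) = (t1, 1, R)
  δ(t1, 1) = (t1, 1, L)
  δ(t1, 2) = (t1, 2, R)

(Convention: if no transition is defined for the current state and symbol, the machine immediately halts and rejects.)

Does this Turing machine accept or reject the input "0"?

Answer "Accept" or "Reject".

Execution trace:
Initial: [t0]0
Step 1: δ(t0, 0) = (tR, 0, R) → 0[tR]□

The machine reaches the reject state tR and halts.

Answer: Reject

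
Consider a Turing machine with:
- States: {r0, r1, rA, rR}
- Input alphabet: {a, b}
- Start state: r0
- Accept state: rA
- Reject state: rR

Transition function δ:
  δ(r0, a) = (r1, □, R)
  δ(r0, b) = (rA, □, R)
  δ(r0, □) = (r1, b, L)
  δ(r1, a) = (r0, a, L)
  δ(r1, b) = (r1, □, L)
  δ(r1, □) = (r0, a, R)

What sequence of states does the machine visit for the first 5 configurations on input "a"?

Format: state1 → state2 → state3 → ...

Execution trace:
Initial: [r0]a
Step 1: δ(r0, a) = (r1, □, R) → □[r1]□
Step 2: δ(r1, □) = (r0, a, R) → □a[r0]□
Step 3: δ(r0, □) = (r1, b, L) → □[r1]ab
Step 4: δ(r1, a) = (r0, a, L) → [r0]□ab

State sequence: r0 → r1 → r0 → r1 → r0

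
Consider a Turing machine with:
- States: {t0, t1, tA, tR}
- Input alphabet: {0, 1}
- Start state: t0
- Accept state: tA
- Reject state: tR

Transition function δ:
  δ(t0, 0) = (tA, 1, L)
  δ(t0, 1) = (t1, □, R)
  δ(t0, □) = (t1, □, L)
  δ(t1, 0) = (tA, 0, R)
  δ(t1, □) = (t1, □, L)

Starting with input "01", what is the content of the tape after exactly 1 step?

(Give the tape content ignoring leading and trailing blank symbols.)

Execution trace:
Initial: [t0]01
Step 1: δ(t0, 0) = (tA, 1, L) → [tA]□11

The machine reaches the accept state tA and halts.

After 1 step, the tape (ignoring leading/trailing blanks) is: 11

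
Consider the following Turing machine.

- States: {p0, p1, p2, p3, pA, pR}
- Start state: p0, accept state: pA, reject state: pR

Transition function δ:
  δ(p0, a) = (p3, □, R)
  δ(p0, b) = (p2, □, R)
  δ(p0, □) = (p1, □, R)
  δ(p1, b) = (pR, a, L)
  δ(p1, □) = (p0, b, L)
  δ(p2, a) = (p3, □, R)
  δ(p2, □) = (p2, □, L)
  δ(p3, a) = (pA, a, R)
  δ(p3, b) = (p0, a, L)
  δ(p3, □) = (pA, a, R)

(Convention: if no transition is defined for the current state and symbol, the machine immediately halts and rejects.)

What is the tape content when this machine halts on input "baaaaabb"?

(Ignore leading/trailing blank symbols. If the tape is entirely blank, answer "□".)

Execution trace:
Initial: [p0]baaaaabb
Step 1: δ(p0, b) = (p2, □, R) → □[p2]aaaaabb
Step 2: δ(p2, a) = (p3, □, R) → □□[p3]aaaabb
Step 3: δ(p3, a) = (pA, a, R) → □□a[pA]aaabb

The machine reaches the accept state pA and halts.

Final tape (ignoring leading/trailing blanks): aaaabb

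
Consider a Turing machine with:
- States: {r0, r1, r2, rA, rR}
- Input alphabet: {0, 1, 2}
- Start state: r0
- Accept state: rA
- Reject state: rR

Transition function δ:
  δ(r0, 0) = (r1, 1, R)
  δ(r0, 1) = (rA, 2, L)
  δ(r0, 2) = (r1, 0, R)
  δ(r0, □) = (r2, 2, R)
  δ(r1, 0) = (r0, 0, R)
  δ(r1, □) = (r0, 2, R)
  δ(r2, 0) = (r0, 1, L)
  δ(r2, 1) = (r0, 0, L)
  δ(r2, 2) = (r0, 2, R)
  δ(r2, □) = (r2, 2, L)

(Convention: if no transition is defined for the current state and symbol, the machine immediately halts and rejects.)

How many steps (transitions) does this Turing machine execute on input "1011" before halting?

Execution trace:
Initial: [r0]1011
Step 1: δ(r0, 1) = (rA, 2, L) → [rA]□2011

The machine reaches the accept state rA and halts.

The machine executed 1 step before halting.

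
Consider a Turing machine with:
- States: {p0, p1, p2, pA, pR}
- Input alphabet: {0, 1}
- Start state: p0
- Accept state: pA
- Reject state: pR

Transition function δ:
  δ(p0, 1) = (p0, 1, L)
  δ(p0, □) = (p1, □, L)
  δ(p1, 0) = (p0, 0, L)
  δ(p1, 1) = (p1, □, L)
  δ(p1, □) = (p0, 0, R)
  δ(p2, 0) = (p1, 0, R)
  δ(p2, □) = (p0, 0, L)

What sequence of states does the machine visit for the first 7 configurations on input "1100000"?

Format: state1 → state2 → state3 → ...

Execution trace:
Initial: [p0]1100000
Step 1: δ(p0, 1) = (p0, 1, L) → [p0]□1100000
Step 2: δ(p0, □) = (p1, □, L) → [p1]□□1100000
Step 3: δ(p1, □) = (p0, 0, R) → 0[p0]□1100000
Step 4: δ(p0, □) = (p1, □, L) → [p1]0□1100000
Step 5: δ(p1, 0) = (p0, 0, L) → [p0]□0□1100000
Step 6: δ(p0, □) = (p1, □, L) → [p1]□□0□1100000

State sequence: p0 → p0 → p1 → p0 → p1 → p0 → p1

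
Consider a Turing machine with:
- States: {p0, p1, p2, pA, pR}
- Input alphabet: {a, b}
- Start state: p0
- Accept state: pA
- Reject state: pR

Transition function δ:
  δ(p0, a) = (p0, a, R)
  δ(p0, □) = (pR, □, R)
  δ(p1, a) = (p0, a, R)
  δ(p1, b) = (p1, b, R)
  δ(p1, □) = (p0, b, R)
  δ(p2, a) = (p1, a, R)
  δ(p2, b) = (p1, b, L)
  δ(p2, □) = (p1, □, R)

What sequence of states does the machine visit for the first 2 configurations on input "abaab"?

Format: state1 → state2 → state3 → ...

Execution trace:
Initial: [p0]abaab
Step 1: δ(p0, a) = (p0, a, R) → a[p0]baab

No transition is defined for δ(p0, b). By convention the machine halts and rejects.

State sequence: p0 → p0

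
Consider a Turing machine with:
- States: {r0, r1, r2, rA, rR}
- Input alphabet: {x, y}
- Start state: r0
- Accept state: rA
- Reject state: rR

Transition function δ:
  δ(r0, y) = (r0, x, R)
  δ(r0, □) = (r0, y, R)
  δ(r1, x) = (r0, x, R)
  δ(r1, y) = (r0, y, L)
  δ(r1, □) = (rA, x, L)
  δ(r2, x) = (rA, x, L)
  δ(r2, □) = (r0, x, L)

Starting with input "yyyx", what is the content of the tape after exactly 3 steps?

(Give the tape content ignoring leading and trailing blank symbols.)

Execution trace:
Initial: [r0]yyyx
Step 1: δ(r0, y) = (r0, x, R) → x[r0]yyx
Step 2: δ(r0, y) = (r0, x, R) → xx[r0]yx
Step 3: δ(r0, y) = (r0, x, R) → xxx[r0]x

No transition is defined for δ(r0, x). By convention the machine halts and rejects.

After 3 steps, the tape (ignoring leading/trailing blanks) is: xxxx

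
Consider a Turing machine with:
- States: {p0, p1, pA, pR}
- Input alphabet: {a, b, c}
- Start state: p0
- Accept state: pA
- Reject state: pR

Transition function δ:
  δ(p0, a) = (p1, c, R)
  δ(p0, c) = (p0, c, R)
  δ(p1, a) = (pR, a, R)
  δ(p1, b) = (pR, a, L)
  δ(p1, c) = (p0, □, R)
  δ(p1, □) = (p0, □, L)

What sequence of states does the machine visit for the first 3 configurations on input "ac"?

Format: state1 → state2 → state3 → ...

Execution trace:
Initial: [p0]ac
Step 1: δ(p0, a) = (p1, c, R) → c[p1]c
Step 2: δ(p1, c) = (p0, □, R) → c□[p0]□

No transition is defined for δ(p0, □). By convention the machine halts and rejects.

State sequence: p0 → p1 → p0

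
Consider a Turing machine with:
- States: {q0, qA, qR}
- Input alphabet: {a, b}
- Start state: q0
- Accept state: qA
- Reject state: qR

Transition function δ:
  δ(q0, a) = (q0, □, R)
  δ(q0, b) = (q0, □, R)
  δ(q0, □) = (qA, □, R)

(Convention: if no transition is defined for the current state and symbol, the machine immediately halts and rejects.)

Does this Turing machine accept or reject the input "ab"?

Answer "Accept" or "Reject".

Execution trace:
Initial: [q0]ab
Step 1: δ(q0, a) = (q0, □, R) → □[q0]b
Step 2: δ(q0, b) = (q0, □, R) → □□[q0]□
Step 3: δ(q0, □) = (qA, □, R) → □□□[qA]□

The machine reaches the accept state qA and halts.

Answer: Accept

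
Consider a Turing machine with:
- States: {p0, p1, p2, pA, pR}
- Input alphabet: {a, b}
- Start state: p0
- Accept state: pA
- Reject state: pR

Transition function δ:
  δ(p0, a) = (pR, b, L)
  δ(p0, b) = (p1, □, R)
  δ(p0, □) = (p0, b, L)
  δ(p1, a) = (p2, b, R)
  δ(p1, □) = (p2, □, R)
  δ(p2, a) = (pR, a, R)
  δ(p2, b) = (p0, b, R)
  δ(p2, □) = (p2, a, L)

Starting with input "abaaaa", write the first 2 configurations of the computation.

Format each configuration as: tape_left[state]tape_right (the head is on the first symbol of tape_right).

Transitions applied:
Step 1: δ(p0, a) = (pR, b, L)

The first 2 configurations are:
[p0]abaaaa ⊢ [pR]□bbaaaa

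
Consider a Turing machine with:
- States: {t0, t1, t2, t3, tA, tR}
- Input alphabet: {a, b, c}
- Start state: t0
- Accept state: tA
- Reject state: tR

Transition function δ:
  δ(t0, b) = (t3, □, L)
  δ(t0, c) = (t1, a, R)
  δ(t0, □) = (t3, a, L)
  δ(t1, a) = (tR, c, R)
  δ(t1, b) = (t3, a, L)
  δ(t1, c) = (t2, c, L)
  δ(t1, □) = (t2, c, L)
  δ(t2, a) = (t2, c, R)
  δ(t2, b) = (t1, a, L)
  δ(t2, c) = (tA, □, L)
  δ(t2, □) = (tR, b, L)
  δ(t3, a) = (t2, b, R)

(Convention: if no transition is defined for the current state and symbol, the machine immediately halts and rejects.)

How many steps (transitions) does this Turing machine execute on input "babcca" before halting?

Execution trace:
Initial: [t0]babcca
Step 1: δ(t0, b) = (t3, □, L) → [t3]□□abcca

No transition is defined for δ(t3, □). By convention the machine halts and rejects.

The machine executed 1 step before halting.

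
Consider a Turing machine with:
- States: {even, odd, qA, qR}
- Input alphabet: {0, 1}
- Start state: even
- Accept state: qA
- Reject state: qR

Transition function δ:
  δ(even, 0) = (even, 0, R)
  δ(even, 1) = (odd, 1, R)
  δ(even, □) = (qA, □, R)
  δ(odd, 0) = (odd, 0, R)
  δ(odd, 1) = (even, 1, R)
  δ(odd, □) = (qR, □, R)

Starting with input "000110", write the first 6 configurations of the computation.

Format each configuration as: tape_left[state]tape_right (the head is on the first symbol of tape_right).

Transitions applied:
Step 1: δ(even, 0) = (even, 0, R)
Step 2: δ(even, 0) = (even, 0, R)
Step 3: δ(even, 0) = (even, 0, R)
Step 4: δ(even, 1) = (odd, 1, R)
Step 5: δ(odd, 1) = (even, 1, R)

The first 6 configurations are:
[even]000110 ⊢ 0[even]00110 ⊢ 00[even]0110 ⊢ 000[even]110 ⊢ 0001[odd]10 ⊢ 00011[even]0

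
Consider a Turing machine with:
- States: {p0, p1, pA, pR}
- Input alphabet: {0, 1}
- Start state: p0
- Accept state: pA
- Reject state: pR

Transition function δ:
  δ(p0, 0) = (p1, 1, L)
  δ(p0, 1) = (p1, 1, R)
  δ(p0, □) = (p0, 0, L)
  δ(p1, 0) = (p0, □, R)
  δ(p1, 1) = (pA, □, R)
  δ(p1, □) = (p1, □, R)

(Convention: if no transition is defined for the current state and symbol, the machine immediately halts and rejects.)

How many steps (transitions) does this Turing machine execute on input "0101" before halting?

Execution trace:
Initial: [p0]0101
Step 1: δ(p0, 0) = (p1, 1, L) → [p1]□1101
Step 2: δ(p1, □) = (p1, □, R) → □[p1]1101
Step 3: δ(p1, 1) = (pA, □, R) → □□[pA]101

The machine reaches the accept state pA and halts.

The machine executed 3 steps before halting.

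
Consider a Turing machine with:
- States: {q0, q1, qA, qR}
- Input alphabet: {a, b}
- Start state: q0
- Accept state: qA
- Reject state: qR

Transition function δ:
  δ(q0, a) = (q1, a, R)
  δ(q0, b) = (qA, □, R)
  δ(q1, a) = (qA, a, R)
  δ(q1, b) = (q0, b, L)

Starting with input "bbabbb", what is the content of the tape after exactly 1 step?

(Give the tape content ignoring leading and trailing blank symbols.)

Execution trace:
Initial: [q0]bbabbb
Step 1: δ(q0, b) = (qA, □, R) → □[qA]babbb

The machine reaches the accept state qA and halts.

After 1 step, the tape (ignoring leading/trailing blanks) is: babbb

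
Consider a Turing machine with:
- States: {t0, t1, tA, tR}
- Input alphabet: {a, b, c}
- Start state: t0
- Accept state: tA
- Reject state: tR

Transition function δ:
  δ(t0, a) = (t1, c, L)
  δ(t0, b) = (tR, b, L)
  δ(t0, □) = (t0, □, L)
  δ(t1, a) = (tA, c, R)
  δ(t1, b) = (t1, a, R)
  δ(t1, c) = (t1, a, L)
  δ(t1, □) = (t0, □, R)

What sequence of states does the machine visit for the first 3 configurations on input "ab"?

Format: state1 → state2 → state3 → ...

Execution trace:
Initial: [t0]ab
Step 1: δ(t0, a) = (t1, c, L) → [t1]□cb
Step 2: δ(t1, □) = (t0, □, R) → □[t0]cb

No transition is defined for δ(t0, c). By convention the machine halts and rejects.

State sequence: t0 → t1 → t0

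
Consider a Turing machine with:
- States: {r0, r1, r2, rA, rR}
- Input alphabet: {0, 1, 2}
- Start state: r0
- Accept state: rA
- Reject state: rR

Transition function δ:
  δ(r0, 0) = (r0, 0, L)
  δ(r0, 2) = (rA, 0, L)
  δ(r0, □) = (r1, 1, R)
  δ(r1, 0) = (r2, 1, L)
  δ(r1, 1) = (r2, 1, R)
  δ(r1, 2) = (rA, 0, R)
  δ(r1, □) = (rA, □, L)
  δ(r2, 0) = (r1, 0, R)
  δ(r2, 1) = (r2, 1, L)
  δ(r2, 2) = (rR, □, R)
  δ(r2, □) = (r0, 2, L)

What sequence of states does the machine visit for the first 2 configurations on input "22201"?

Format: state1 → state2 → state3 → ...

Execution trace:
Initial: [r0]22201
Step 1: δ(r0, 2) = (rA, 0, L) → [rA]□02201

The machine reaches the accept state rA and halts.

State sequence: r0 → rA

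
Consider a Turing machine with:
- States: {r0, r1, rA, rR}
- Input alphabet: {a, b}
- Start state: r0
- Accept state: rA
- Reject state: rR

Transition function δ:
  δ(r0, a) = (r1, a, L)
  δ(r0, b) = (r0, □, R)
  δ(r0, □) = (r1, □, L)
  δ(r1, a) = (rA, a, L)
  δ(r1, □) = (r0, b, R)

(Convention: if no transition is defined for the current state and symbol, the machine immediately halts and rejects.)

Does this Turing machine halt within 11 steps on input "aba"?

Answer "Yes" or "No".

Execution trace:
Initial: [r0]aba
Step 1: δ(r0, a) = (r1, a, L) → [r1]□aba
Step 2: δ(r1, □) = (r0, b, R) → b[r0]aba
Step 3: δ(r0, a) = (r1, a, L) → [r1]baba

No transition is defined for δ(r1, b). By convention the machine halts and rejects.
The machine halted after 3 steps (within the 11-step bound).

Answer: Yes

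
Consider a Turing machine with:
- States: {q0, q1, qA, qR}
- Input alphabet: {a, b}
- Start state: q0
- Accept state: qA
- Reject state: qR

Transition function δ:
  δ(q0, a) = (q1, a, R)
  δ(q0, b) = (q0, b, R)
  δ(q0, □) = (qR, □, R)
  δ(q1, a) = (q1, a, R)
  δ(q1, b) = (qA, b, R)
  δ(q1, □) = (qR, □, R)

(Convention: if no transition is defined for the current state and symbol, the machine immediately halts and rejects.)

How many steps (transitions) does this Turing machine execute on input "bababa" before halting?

Execution trace:
Initial: [q0]bababa
Step 1: δ(q0, b) = (q0, b, R) → b[q0]ababa
Step 2: δ(q0, a) = (q1, a, R) → ba[q1]baba
Step 3: δ(q1, b) = (qA, b, R) → bab[qA]aba

The machine reaches the accept state qA and halts.

The machine executed 3 steps before halting.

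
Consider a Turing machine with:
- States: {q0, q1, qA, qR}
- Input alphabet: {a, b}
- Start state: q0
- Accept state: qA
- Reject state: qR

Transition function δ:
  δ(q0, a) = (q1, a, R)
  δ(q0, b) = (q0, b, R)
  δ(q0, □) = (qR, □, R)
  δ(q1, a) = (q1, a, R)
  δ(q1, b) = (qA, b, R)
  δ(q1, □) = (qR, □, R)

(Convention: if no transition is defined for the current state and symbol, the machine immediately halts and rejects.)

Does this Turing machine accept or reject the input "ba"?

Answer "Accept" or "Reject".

Execution trace:
Initial: [q0]ba
Step 1: δ(q0, b) = (q0, b, R) → b[q0]a
Step 2: δ(q0, a) = (q1, a, R) → ba[q1]□
Step 3: δ(q1, □) = (qR, □, R) → ba□[qR]□

The machine reaches the reject state qR and halts.

Answer: Reject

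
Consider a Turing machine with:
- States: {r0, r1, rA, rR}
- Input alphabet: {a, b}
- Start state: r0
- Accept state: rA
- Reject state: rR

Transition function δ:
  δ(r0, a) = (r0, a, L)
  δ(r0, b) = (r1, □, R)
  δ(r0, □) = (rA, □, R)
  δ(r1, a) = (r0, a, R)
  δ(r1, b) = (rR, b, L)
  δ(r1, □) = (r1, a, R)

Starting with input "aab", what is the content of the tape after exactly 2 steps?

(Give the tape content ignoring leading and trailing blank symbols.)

Execution trace:
Initial: [r0]aab
Step 1: δ(r0, a) = (r0, a, L) → [r0]□aab
Step 2: δ(r0, □) = (rA, □, R) → □[rA]aab

The machine reaches the accept state rA and halts.

After 2 steps, the tape (ignoring leading/trailing blanks) is: aab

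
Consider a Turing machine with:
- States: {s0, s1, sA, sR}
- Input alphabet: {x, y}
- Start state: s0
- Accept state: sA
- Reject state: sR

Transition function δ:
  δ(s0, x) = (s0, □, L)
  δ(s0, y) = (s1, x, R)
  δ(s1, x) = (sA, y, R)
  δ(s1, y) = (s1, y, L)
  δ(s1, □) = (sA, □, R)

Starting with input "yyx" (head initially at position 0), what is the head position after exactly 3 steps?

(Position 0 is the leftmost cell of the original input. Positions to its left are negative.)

Execution trace (head position shown):
Step 0: [s0]yyx  (head at position 0)
Step 1: move right → x[s1]yx  (head at position 1)
Step 2: move left → [s1]xyx  (head at position 0)
Step 3: move right → y[sA]yx  (head at position 1)

After 3 steps, the head is at position 1.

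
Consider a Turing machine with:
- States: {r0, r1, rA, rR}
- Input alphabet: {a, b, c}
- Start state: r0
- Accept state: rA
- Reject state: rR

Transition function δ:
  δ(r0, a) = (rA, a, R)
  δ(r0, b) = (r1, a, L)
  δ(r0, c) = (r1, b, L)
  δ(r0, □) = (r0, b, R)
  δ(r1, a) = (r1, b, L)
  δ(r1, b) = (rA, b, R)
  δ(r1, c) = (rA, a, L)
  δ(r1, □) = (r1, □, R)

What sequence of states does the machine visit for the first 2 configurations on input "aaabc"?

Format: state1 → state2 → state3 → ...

Execution trace:
Initial: [r0]aaabc
Step 1: δ(r0, a) = (rA, a, R) → a[rA]aabc

The machine reaches the accept state rA and halts.

State sequence: r0 → rA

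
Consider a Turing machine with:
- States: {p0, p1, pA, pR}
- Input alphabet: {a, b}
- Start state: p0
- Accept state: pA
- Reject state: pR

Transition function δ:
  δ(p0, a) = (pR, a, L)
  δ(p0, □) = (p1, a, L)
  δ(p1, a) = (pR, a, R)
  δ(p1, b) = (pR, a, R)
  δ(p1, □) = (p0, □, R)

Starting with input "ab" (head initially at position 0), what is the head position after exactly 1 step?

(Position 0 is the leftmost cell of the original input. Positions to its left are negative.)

Execution trace (head position shown):
Step 0: [p0]ab  (head at position 0)
Step 1: move left → [pR]□ab  (head at position -1)

After 1 step, the head is at position -1.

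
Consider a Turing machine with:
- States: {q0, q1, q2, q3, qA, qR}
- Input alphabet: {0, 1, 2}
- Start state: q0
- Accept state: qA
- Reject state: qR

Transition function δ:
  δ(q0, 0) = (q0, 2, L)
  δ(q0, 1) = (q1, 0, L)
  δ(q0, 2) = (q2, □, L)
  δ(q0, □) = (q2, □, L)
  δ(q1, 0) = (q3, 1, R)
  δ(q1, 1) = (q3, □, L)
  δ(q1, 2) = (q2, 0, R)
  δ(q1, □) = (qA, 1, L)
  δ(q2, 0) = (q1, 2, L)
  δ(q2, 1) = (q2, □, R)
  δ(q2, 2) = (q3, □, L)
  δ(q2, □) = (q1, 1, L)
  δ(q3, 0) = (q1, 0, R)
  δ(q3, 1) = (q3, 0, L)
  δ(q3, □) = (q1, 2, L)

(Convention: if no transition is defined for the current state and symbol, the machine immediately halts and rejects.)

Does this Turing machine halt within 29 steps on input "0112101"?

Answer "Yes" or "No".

Execution trace:
Initial: [q0]0112101
Step 1: δ(q0, 0) = (q0, 2, L) → [q0]□2112101
Step 2: δ(q0, □) = (q2, □, L) → [q2]□□2112101
Step 3: δ(q2, □) = (q1, 1, L) → [q1]□1□2112101
Step 4: δ(q1, □) = (qA, 1, L) → [qA]□11□2112101

The machine reaches the accept state qA and halts.
The machine halted after 4 steps (within the 29-step bound).

Answer: Yes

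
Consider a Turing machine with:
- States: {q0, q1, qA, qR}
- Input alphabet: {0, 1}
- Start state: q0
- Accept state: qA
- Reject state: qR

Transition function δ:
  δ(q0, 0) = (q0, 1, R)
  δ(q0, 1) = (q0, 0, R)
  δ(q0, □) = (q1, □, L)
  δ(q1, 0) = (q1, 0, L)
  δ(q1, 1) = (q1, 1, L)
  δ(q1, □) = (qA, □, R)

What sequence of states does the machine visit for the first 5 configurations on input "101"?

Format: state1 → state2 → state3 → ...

Execution trace:
Initial: [q0]101
Step 1: δ(q0, 1) = (q0, 0, R) → 0[q0]01
Step 2: δ(q0, 0) = (q0, 1, R) → 01[q0]1
Step 3: δ(q0, 1) = (q0, 0, R) → 010[q0]□
Step 4: δ(q0, □) = (q1, □, L) → 01[q1]0□

State sequence: q0 → q0 → q0 → q0 → q1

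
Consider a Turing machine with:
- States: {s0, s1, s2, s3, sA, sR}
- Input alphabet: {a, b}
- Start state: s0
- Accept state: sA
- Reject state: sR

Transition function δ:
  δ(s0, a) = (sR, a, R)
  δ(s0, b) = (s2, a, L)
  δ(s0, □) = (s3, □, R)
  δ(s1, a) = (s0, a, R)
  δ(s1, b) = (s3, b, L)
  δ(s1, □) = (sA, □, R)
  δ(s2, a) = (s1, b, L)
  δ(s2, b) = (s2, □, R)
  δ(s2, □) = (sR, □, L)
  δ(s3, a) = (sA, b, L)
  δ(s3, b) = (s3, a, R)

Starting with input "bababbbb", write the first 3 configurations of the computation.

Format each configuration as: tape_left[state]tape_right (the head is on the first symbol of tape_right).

Transitions applied:
Step 1: δ(s0, b) = (s2, a, L)
Step 2: δ(s2, □) = (sR, □, L)

The first 3 configurations are:
[s0]bababbbb ⊢ [s2]□aababbbb ⊢ [sR]□□aababbbb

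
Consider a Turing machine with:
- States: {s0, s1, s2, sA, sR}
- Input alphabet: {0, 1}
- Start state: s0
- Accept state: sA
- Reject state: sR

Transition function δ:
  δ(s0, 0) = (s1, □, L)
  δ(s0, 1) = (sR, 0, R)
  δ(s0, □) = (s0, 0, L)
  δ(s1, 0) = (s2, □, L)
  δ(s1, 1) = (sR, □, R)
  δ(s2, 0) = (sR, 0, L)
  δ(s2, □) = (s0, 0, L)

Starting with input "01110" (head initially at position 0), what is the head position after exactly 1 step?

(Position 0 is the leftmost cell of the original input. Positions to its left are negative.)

Execution trace (head position shown):
Step 0: [s0]01110  (head at position 0)
Step 1: move left → [s1]□□1110  (head at position -1)

After 1 step, the head is at position -1.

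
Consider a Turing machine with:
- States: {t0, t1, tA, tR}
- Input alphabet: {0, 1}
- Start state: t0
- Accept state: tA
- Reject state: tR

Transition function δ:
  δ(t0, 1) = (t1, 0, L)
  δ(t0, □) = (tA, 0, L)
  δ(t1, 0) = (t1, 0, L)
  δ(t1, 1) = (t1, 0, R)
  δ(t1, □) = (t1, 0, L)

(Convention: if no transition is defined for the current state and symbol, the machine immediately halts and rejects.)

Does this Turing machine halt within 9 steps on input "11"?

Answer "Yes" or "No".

Execution trace:
Initial: [t0]11
Step 1: δ(t0, 1) = (t1, 0, L) → [t1]□01
Step 2: δ(t1, □) = (t1, 0, L) → [t1]□001
Step 3: δ(t1, □) = (t1, 0, L) → [t1]□0001
Step 4: δ(t1, □) = (t1, 0, L) → [t1]□00001
Step 5: δ(t1, □) = (t1, 0, L) → [t1]□000001
Step 6: δ(t1, □) = (t1, 0, L) → [t1]□0000001
Step 7: δ(t1, □) = (t1, 0, L) → [t1]□00000001
Step 8: δ(t1, □) = (t1, 0, L) → [t1]□000000001
Step 9: δ(t1, □) = (t1, 0, L) → [t1]□0000000001

The machine has not reached a halting state after 9 steps.
The machine did not halt within the 9-step bound.

Answer: No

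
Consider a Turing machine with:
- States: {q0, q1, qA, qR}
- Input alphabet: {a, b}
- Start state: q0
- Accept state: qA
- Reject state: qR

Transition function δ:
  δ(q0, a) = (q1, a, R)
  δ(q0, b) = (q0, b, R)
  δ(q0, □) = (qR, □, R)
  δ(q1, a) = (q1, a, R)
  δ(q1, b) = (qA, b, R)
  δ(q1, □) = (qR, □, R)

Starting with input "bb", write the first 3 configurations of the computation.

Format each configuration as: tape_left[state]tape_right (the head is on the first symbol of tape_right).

Transitions applied:
Step 1: δ(q0, b) = (q0, b, R)
Step 2: δ(q0, b) = (q0, b, R)

The first 3 configurations are:
[q0]bb ⊢ b[q0]b ⊢ bb[q0]□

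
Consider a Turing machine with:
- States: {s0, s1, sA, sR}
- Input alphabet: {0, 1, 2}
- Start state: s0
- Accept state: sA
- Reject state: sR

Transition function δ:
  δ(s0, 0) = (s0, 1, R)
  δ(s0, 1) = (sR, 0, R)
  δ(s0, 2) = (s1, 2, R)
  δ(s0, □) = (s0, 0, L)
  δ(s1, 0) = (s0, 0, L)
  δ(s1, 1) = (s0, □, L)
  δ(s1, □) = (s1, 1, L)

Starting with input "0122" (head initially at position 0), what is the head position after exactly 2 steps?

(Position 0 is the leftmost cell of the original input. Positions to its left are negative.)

Execution trace (head position shown):
Step 0: [s0]0122  (head at position 0)
Step 1: move right → 1[s0]122  (head at position 1)
Step 2: move right → 10[sR]22  (head at position 2)

After 2 steps, the head is at position 2.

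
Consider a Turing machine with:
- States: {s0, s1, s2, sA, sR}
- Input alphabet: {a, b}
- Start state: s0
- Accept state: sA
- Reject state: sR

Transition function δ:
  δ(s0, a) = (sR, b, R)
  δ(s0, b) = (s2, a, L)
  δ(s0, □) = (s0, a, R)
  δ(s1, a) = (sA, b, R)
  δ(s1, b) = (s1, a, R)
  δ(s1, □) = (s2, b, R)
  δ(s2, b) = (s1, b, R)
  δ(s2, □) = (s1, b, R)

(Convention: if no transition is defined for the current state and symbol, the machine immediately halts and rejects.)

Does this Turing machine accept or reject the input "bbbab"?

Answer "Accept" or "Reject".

Execution trace:
Initial: [s0]bbbab
Step 1: δ(s0, b) = (s2, a, L) → [s2]□abbab
Step 2: δ(s2, □) = (s1, b, R) → b[s1]abbab
Step 3: δ(s1, a) = (sA, b, R) → bb[sA]bbab

The machine reaches the accept state sA and halts.

Answer: Accept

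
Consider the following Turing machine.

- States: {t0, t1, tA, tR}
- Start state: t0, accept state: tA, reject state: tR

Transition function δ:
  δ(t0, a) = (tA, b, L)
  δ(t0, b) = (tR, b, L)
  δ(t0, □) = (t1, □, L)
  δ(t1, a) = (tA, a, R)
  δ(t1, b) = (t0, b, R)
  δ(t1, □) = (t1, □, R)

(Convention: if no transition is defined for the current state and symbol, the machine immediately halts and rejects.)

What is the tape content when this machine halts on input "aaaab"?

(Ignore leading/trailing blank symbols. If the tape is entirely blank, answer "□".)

Execution trace:
Initial: [t0]aaaab
Step 1: δ(t0, a) = (tA, b, L) → [tA]□baaab

The machine reaches the accept state tA and halts.

Final tape (ignoring leading/trailing blanks): baaab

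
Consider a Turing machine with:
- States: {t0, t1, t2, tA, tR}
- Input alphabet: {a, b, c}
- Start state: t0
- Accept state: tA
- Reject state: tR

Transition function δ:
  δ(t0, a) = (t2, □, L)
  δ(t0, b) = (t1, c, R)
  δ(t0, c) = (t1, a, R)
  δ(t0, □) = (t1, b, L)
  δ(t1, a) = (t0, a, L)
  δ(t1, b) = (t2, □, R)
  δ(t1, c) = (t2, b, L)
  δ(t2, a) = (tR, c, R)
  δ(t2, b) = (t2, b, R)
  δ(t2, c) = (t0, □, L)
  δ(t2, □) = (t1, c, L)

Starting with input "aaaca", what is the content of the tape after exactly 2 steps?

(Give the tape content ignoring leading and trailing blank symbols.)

Execution trace:
Initial: [t0]aaaca
Step 1: δ(t0, a) = (t2, □, L) → [t2]□□aaca
Step 2: δ(t2, □) = (t1, c, L) → [t1]□c□aaca

No transition is defined for δ(t1, □). By convention the machine halts and rejects.

After 2 steps, the tape (ignoring leading/trailing blanks) is: c□aaca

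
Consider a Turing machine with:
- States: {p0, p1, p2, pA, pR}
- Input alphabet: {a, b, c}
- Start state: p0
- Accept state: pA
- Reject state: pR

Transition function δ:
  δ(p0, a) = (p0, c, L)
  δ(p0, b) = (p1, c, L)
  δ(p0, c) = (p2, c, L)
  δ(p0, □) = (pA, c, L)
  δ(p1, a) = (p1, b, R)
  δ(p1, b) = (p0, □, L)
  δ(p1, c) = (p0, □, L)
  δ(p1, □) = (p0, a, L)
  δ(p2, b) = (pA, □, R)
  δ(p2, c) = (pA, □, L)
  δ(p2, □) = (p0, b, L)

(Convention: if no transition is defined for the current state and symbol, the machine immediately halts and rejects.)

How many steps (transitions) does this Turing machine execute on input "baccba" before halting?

Execution trace:
Initial: [p0]baccba
Step 1: δ(p0, b) = (p1, c, L) → [p1]□caccba
Step 2: δ(p1, □) = (p0, a, L) → [p0]□acaccba
Step 3: δ(p0, □) = (pA, c, L) → [pA]□cacaccba

The machine reaches the accept state pA and halts.

The machine executed 3 steps before halting.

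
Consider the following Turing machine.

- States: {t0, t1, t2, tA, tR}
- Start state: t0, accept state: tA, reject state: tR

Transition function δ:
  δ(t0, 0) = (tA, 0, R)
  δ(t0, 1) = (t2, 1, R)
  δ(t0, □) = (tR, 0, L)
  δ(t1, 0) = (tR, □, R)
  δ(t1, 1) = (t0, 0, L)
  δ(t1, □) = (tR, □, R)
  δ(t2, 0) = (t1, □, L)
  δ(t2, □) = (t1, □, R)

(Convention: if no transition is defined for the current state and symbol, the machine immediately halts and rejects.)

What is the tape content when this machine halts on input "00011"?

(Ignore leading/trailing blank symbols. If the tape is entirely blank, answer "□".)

Execution trace:
Initial: [t0]00011
Step 1: δ(t0, 0) = (tA, 0, R) → 0[tA]0011

The machine reaches the accept state tA and halts.

Final tape (ignoring leading/trailing blanks): 00011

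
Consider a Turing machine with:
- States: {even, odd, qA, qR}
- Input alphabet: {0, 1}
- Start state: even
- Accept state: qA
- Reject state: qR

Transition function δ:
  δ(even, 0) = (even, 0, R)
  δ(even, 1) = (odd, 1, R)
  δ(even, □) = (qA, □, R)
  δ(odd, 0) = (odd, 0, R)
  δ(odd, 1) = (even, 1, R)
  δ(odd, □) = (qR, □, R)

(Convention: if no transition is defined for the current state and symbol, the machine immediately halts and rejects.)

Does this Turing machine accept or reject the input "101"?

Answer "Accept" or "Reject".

Execution trace:
Initial: [even]101
Step 1: δ(even, 1) = (odd, 1, R) → 1[odd]01
Step 2: δ(odd, 0) = (odd, 0, R) → 10[odd]1
Step 3: δ(odd, 1) = (even, 1, R) → 101[even]□
Step 4: δ(even, □) = (qA, □, R) → 101□[qA]□

The machine reaches the accept state qA and halts.

Answer: Accept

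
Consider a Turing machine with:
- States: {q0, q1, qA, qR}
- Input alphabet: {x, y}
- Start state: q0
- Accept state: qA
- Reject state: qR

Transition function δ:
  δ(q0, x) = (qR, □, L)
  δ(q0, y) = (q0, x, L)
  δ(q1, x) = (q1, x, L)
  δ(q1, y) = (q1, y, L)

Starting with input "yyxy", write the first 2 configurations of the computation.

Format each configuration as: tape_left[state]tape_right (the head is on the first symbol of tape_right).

Transitions applied:
Step 1: δ(q0, y) = (q0, x, L)

The first 2 configurations are:
[q0]yyxy ⊢ [q0]□xyxy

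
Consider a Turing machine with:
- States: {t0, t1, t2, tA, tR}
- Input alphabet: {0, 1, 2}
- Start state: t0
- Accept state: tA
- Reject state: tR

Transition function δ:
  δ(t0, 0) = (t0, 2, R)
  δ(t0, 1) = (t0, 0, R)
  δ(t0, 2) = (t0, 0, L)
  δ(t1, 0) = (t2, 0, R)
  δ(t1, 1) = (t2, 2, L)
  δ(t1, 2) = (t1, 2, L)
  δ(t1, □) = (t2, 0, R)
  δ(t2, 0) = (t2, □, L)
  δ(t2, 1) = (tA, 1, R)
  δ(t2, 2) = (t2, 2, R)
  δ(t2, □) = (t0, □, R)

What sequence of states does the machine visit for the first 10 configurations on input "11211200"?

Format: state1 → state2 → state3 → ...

Execution trace:
Initial: [t0]11211200
Step 1: δ(t0, 1) = (t0, 0, R) → 0[t0]1211200
Step 2: δ(t0, 1) = (t0, 0, R) → 00[t0]211200
Step 3: δ(t0, 2) = (t0, 0, L) → 0[t0]0011200
Step 4: δ(t0, 0) = (t0, 2, R) → 02[t0]011200
Step 5: δ(t0, 0) = (t0, 2, R) → 022[t0]11200
Step 6: δ(t0, 1) = (t0, 0, R) → 0220[t0]1200
Step 7: δ(t0, 1) = (t0, 0, R) → 02200[t0]200
Step 8: δ(t0, 2) = (t0, 0, L) → 0220[t0]0000
Step 9: δ(t0, 0) = (t0, 2, R) → 02202[t0]000

State sequence: t0 → t0 → t0 → t0 → t0 → t0 → t0 → t0 → t0 → t0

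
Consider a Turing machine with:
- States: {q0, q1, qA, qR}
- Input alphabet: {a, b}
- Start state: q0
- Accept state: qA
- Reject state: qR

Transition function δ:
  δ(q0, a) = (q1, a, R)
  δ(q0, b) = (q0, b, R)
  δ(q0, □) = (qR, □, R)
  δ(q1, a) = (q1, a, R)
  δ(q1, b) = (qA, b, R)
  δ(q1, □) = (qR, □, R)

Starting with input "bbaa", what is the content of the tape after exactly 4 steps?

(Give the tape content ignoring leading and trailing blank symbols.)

Execution trace:
Initial: [q0]bbaa
Step 1: δ(q0, b) = (q0, b, R) → b[q0]baa
Step 2: δ(q0, b) = (q0, b, R) → bb[q0]aa
Step 3: δ(q0, a) = (q1, a, R) → bba[q1]a
Step 4: δ(q1, a) = (q1, a, R) → bbaa[q1]□

After 4 steps, the tape (ignoring leading/trailing blanks) is: bbaa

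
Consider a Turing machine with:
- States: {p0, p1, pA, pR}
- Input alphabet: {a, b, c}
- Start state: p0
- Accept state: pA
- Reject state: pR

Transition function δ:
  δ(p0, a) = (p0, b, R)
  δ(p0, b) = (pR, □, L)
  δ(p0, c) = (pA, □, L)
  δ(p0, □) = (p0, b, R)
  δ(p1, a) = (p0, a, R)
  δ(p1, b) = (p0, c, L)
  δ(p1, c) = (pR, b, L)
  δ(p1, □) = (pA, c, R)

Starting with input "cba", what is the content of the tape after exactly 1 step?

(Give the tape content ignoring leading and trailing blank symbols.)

Execution trace:
Initial: [p0]cba
Step 1: δ(p0, c) = (pA, □, L) → [pA]□□ba

The machine reaches the accept state pA and halts.

After 1 step, the tape (ignoring leading/trailing blanks) is: ba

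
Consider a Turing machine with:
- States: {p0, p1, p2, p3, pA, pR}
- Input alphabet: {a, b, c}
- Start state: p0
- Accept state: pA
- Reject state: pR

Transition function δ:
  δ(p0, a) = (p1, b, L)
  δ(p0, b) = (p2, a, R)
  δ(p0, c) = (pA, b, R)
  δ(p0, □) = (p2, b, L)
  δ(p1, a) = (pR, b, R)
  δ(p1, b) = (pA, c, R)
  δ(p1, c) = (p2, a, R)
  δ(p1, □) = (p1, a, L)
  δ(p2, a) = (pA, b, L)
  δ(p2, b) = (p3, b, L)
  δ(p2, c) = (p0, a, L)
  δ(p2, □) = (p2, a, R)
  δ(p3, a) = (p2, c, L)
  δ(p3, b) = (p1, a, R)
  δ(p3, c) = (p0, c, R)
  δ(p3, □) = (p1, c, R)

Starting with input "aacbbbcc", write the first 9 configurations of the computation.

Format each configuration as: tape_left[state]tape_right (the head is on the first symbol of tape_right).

Transitions applied:
Step 1: δ(p0, a) = (p1, b, L)
Step 2: δ(p1, □) = (p1, a, L)
Step 3: δ(p1, □) = (p1, a, L)
Step 4: δ(p1, □) = (p1, a, L)
Step 5: δ(p1, □) = (p1, a, L)
Step 6: δ(p1, □) = (p1, a, L)
Step 7: δ(p1, □) = (p1, a, L)
Step 8: δ(p1, □) = (p1, a, L)

The first 9 configurations are:
[p0]aacbbbcc ⊢ [p1]□bacbbbcc ⊢ [p1]□abacbbbcc ⊢ [p1]□aabacbbbcc ⊢ [p1]□aaabacbbbcc ⊢ [p1]□aaaabacbbbcc ⊢ [p1]□aaaaabacbbbcc ⊢ [p1]□aaaaaabacbbbcc ⊢ [p1]□aaaaaaabacbbbcc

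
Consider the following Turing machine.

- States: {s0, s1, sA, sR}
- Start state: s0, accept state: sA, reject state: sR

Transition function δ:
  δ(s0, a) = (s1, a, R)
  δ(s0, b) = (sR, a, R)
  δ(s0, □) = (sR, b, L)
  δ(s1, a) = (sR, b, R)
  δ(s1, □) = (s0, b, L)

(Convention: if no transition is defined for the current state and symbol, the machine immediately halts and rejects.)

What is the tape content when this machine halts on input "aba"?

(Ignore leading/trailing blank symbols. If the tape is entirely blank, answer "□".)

Execution trace:
Initial: [s0]aba
Step 1: δ(s0, a) = (s1, a, R) → a[s1]ba

No transition is defined for δ(s1, b). By convention the machine halts and rejects.

Final tape (ignoring leading/trailing blanks): aba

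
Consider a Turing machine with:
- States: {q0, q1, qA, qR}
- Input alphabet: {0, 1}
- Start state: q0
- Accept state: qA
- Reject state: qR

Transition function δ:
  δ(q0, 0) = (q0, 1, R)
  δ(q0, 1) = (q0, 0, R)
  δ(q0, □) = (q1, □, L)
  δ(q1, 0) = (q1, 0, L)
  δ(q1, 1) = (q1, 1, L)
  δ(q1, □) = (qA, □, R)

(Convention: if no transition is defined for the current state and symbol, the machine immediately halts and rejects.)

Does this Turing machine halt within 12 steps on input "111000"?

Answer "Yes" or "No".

Execution trace:
Initial: [q0]111000
Step 1: δ(q0, 1) = (q0, 0, R) → 0[q0]11000
Step 2: δ(q0, 1) = (q0, 0, R) → 00[q0]1000
Step 3: δ(q0, 1) = (q0, 0, R) → 000[q0]000
Step 4: δ(q0, 0) = (q0, 1, R) → 0001[q0]00
Step 5: δ(q0, 0) = (q0, 1, R) → 00011[q0]0
Step 6: δ(q0, 0) = (q0, 1, R) → 000111[q0]□
Step 7: δ(q0, □) = (q1, □, L) → 00011[q1]1□
Step 8: δ(q1, 1) = (q1, 1, L) → 0001[q1]11□
Step 9: δ(q1, 1) = (q1, 1, L) → 000[q1]111□
Step 10: δ(q1, 1) = (q1, 1, L) → 00[q1]0111□
Step 11: δ(q1, 0) = (q1, 0, L) → 0[q1]00111□
Step 12: δ(q1, 0) = (q1, 0, L) → [q1]000111□

The machine has not reached a halting state after 12 steps.
The machine did not halt within the 12-step bound.

Answer: No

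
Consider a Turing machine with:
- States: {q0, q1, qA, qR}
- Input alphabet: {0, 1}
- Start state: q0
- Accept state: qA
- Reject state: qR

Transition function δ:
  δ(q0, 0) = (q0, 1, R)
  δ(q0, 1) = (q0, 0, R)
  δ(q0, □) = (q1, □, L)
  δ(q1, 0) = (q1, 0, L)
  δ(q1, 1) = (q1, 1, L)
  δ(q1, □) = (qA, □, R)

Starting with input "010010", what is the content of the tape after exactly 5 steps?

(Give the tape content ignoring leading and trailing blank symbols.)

Execution trace:
Initial: [q0]010010
Step 1: δ(q0, 0) = (q0, 1, R) → 1[q0]10010
Step 2: δ(q0, 1) = (q0, 0, R) → 10[q0]0010
Step 3: δ(q0, 0) = (q0, 1, R) → 101[q0]010
Step 4: δ(q0, 0) = (q0, 1, R) → 1011[q0]10
Step 5: δ(q0, 1) = (q0, 0, R) → 10110[q0]0

After 5 steps, the tape (ignoring leading/trailing blanks) is: 101100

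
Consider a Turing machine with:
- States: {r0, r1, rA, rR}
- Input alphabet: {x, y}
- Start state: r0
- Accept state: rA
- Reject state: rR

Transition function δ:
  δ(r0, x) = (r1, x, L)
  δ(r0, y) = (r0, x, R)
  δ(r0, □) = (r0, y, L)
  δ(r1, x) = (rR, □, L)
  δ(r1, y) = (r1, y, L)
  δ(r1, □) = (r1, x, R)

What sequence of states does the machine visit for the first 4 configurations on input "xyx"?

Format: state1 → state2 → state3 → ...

Execution trace:
Initial: [r0]xyx
Step 1: δ(r0, x) = (r1, x, L) → [r1]□xyx
Step 2: δ(r1, □) = (r1, x, R) → x[r1]xyx
Step 3: δ(r1, x) = (rR, □, L) → [rR]x□yx

The machine reaches the reject state rR and halts.

State sequence: r0 → r1 → r1 → rR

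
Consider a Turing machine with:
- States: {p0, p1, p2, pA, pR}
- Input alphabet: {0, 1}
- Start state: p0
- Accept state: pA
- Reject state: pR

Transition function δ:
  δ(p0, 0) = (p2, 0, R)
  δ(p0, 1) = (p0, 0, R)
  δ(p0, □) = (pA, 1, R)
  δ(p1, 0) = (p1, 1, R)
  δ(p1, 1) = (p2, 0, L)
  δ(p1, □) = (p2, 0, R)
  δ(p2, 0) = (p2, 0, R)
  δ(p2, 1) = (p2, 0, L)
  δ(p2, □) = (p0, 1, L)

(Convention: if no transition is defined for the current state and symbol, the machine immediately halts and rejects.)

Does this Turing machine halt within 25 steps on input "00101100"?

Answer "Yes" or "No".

Execution trace:
Initial: [p0]00101100
Step 1: δ(p0, 0) = (p2, 0, R) → 0[p2]0101100
Step 2: δ(p2, 0) = (p2, 0, R) → 00[p2]101100
Step 3: δ(p2, 1) = (p2, 0, L) → 0[p2]0001100
Step 4: δ(p2, 0) = (p2, 0, R) → 00[p2]001100
Step 5: δ(p2, 0) = (p2, 0, R) → 000[p2]01100
Step 6: δ(p2, 0) = (p2, 0, R) → 0000[p2]1100
Step 7: δ(p2, 1) = (p2, 0, L) → 000[p2]00100
Step 8: δ(p2, 0) = (p2, 0, R) → 0000[p2]0100
Step 9: δ(p2, 0) = (p2, 0, R) → 00000[p2]100
Step 10: δ(p2, 1) = (p2, 0, L) → 0000[p2]0000
Step 11: δ(p2, 0) = (p2, 0, R) → 00000[p2]000
Step 12: δ(p2, 0) = (p2, 0, R) → 000000[p2]00
Step 13: δ(p2, 0) = (p2, 0, R) → 0000000[p2]0
Step 14: δ(p2, 0) = (p2, 0, R) → 00000000[p2]□
Step 15: δ(p2, □) = (p0, 1, L) → 0000000[p0]01
Step 16: δ(p0, 0) = (p2, 0, R) → 00000000[p2]1
Step 17: δ(p2, 1) = (p2, 0, L) → 0000000[p2]00
Step 18: δ(p2, 0) = (p2, 0, R) → 00000000[p2]0
Step 19: δ(p2, 0) = (p2, 0, R) → 000000000[p2]□
Step 20: δ(p2, □) = (p0, 1, L) → 00000000[p0]01
Step 21: δ(p0, 0) = (p2, 0, R) → 000000000[p2]1
Step 22: δ(p2, 1) = (p2, 0, L) → 00000000[p2]00
Step 23: δ(p2, 0) = (p2, 0, R) → 000000000[p2]0
Step 24: δ(p2, 0) = (p2, 0, R) → 0000000000[p2]□
Step 25: δ(p2, □) = (p0, 1, L) → 000000000[p0]01

The machine has not reached a halting state after 25 steps.
The machine did not halt within the 25-step bound.

Answer: No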